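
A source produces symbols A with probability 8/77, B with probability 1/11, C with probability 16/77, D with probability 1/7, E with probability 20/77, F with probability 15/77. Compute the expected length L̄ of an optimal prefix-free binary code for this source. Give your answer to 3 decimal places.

Repeatedly combine the two least-probable nodes; the expected code length is the sum of the merged weights.
merge 1/11 + 8/77 → 15/77
merge 1/7 + 15/77 → 26/77
merge 15/77 + 16/77 → 31/77
merge 20/77 + 26/77 → 46/77
merge 31/77 + 46/77 → 1
L = 15/77 + 26/77 + 31/77 + 46/77 + 1 = 195/77 ≈ 2.532 bits/symbol.

2.532 bits/symbol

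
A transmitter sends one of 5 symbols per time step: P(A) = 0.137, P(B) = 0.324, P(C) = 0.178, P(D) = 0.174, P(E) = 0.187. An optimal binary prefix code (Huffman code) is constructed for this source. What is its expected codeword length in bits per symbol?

Repeatedly combine the two least-probable nodes; the expected code length is the sum of the merged weights.
merge 137/1000 + 87/500 → 311/1000
merge 89/500 + 187/1000 → 73/200
merge 311/1000 + 81/250 → 127/200
merge 73/200 + 127/200 → 1
L = 311/1000 + 73/200 + 127/200 + 1 = 2311/1000 = 2.311 bits/symbol.

2.311 bits/symbol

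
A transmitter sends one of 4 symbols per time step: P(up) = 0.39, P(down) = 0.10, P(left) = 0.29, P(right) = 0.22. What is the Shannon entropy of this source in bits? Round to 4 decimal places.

H = −Σ pᵢ log₂ pᵢ.
−0.39·log₂(0.39) = 0.5298
−0.10·log₂(0.10) = 0.3322
−0.29·log₂(0.29) = 0.5179
−0.22·log₂(0.22) = 0.4806
Sum ≈ 1.8605 → 1.8605 bits.

1.8605 bits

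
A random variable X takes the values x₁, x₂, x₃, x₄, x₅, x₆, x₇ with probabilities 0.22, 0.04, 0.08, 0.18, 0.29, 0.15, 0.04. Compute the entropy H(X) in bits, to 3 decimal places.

H = −Σ pᵢ log₂ pᵢ.
−0.22·log₂(0.22) = 0.4806
−0.04·log₂(0.04) = 0.1858
−0.08·log₂(0.08) = 0.2915
−0.18·log₂(0.18) = 0.4453
−0.29·log₂(0.29) = 0.5179
−0.15·log₂(0.15) = 0.4105
−0.04·log₂(0.04) = 0.1858
Sum ≈ 2.5173 → 2.517 bits.

2.517 bits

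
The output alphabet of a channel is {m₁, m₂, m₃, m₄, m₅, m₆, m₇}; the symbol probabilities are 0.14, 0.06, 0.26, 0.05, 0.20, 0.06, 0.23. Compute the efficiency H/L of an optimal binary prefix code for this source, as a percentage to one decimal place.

Entropy H = −Σ p log₂ p ≈ 2.5576 bits.
Huffman merges: 1/20+3/50→11/100; 3/50+11/100→17/100; 7/50+17/100→31/100; 1/5+23/100→43/100; 13/50+31/100→57/100; 43/100+57/100→1. L = 259/100 ≈ 2.5900.
Efficiency = H/L = 2.5576/2.5900 = 98.7%.

98.7%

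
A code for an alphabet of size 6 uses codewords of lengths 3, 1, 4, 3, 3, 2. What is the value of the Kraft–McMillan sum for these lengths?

With common denominator 2^4 = 16: Σ 2^(−ℓᵢ) = 2/16 + 8/16 + 1/16 + 2/16 + 2/16 + 4/16 = 19/16 = 1.1875.

1.1875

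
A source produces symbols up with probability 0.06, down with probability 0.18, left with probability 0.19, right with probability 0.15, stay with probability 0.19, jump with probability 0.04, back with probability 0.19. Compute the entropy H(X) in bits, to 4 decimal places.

2.6508 bits

H = −Σ pᵢ log₂ pᵢ.
−0.06·log₂(0.06) = 0.2435
−0.18·log₂(0.18) = 0.4453
−0.19·log₂(0.19) = 0.4552
−0.15·log₂(0.15) = 0.4105
−0.19·log₂(0.19) = 0.4552
−0.04·log₂(0.04) = 0.1858
−0.19·log₂(0.19) = 0.4552
Sum ≈ 2.6508 → 2.6508 bits.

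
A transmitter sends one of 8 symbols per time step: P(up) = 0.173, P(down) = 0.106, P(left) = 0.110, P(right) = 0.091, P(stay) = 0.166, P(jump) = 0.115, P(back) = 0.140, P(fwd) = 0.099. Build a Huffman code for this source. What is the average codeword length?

3 bits/symbol

Repeatedly combine the two least-probable nodes; the expected code length is the sum of the merged weights.
merge 91/1000 + 99/1000 → 19/100
merge 53/500 + 11/100 → 27/125
merge 23/200 + 7/50 → 51/200
merge 83/500 + 173/1000 → 339/1000
merge 19/100 + 27/125 → 203/500
merge 51/200 + 339/1000 → 297/500
merge 203/500 + 297/500 → 1
L = 19/100 + 27/125 + 51/200 + 339/1000 + 203/500 + 297/500 + 1 = 3 bits/symbol.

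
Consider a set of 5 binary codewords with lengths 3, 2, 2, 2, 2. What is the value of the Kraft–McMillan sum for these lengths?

1.125

With common denominator 2^3 = 8: Σ 2^(−ℓᵢ) = 1/8 + 2/8 + 2/8 + 2/8 + 2/8 = 9/8 = 1.125.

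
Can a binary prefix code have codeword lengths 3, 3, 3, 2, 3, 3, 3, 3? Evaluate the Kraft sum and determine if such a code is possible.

With common denominator 2^3 = 8: Σ 2^(−ℓᵢ) = 1/8 + 1/8 + 1/8 + 2/8 + 1/8 + 1/8 + 1/8 + 1/8 = 9/8 = 1.125.
Kraft's inequality requires Σ ≤ 1; here Σ = 1.125 > 1, so no such prefix code exists.

1.125; no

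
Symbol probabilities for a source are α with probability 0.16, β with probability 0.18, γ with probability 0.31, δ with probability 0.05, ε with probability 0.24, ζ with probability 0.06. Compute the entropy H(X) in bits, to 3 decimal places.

2.346 bits

H = −Σ pᵢ log₂ pᵢ.
−0.16·log₂(0.16) = 0.4230
−0.18·log₂(0.18) = 0.4453
−0.31·log₂(0.31) = 0.5238
−0.05·log₂(0.05) = 0.2161
−0.24·log₂(0.24) = 0.4941
−0.06·log₂(0.06) = 0.2435
Sum ≈ 2.3459 → 2.346 bits.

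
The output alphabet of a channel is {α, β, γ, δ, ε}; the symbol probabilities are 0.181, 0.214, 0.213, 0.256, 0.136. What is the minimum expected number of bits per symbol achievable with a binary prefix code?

2.317 bits/symbol

Repeatedly combine the two least-probable nodes; the expected code length is the sum of the merged weights.
merge 17/125 + 181/1000 → 317/1000
merge 213/1000 + 107/500 → 427/1000
merge 32/125 + 317/1000 → 573/1000
merge 427/1000 + 573/1000 → 1
L = 317/1000 + 427/1000 + 573/1000 + 1 = 2317/1000 = 2.317 bits/symbol.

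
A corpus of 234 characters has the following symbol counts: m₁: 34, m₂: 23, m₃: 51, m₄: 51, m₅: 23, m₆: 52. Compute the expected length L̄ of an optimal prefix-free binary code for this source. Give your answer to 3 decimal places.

2.538 bits/symbol

Probabilities are the counts divided by 234.
Repeatedly combine the two least-probable nodes; the expected code length is the sum of the merged weights.
merge 23/234 + 23/234 → 23/117
merge 17/117 + 23/117 → 40/117
merge 17/78 + 17/78 → 17/39
merge 2/9 + 40/117 → 22/39
merge 17/39 + 22/39 → 1
L = 23/117 + 40/117 + 17/39 + 22/39 + 1 = 33/13 ≈ 2.538 bits/symbol.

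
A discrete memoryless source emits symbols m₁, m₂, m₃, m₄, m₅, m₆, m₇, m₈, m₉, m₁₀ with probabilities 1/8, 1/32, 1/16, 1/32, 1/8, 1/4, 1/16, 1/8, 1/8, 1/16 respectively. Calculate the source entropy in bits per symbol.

Each probability is a power of 1/2, so log₂(1/p) is an integer.
H = Σ p·log₂(1/p) = 1/8·3 + 1/32·5 + 1/16·4 + 1/32·5 + 1/8·3 + 1/4·2 + 1/16·4 + 1/8·3 + 1/8·3 + 1/16·4 = 3.0625 bits.

3.0625 bits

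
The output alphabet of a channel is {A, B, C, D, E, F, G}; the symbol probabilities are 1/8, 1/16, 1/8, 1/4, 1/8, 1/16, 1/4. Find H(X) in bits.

2.625 bits

Each probability is a power of 1/2, so log₂(1/p) is an integer.
H = Σ p·log₂(1/p) = 1/8·3 + 1/16·4 + 1/8·3 + 1/4·2 + 1/8·3 + 1/16·4 + 1/4·2 = 2.625 bits.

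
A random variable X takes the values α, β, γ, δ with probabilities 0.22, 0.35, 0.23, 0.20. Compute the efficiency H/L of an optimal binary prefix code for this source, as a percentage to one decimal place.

98.1%

Entropy H = −Σ p log₂ p ≈ 1.9627 bits.
Huffman merges: 1/5+11/50→21/50; 23/100+7/20→29/50; 21/50+29/50→1. L = 2 ≈ 2.0000.
Efficiency = H/L = 1.9627/2.0000 = 98.1%.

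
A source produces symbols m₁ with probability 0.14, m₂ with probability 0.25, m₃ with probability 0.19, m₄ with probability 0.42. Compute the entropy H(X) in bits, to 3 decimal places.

H = −Σ pᵢ log₂ pᵢ.
−0.14·log₂(0.14) = 0.3971
−0.25·log₂(0.25) = 0.5000
−0.19·log₂(0.19) = 0.4552
−0.42·log₂(0.42) = 0.5256
Sum ≈ 1.8780 → 1.878 bits.

1.878 bits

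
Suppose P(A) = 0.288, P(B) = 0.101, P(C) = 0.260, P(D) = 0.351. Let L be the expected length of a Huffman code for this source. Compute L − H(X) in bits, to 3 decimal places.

0.113 bits

Entropy H = −Σ p log₂ p ≈ 1.8867 bits.
Huffman merges: 101/1000+13/50→361/1000; 36/125+351/1000→639/1000; 361/1000+639/1000→1. L = 2 ≈ 2.0000.
L − H = 2.0000 − 1.8867 = 0.113 bits.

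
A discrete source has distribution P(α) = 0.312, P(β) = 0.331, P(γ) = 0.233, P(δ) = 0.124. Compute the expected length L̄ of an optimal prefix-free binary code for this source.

2 bits/symbol

Repeatedly combine the two least-probable nodes; the expected code length is the sum of the merged weights.
merge 31/250 + 233/1000 → 357/1000
merge 39/125 + 331/1000 → 643/1000
merge 357/1000 + 643/1000 → 1
L = 357/1000 + 643/1000 + 1 = 2 bits/symbol.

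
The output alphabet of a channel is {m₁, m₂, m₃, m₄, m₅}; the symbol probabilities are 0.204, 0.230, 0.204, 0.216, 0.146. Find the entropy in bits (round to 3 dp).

2.306 bits

H = −Σ pᵢ log₂ pᵢ.
−0.204·log₂(0.204) = 0.4678
−0.230·log₂(0.230) = 0.4877
−0.204·log₂(0.204) = 0.4678
−0.216·log₂(0.216) = 0.4776
−0.146·log₂(0.146) = 0.4053
Sum ≈ 2.3062 → 2.306 bits.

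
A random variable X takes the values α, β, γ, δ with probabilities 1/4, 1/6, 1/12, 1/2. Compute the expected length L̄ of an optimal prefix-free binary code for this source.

1.75 bits/symbol

Repeatedly combine the two least-probable nodes; the expected code length is the sum of the merged weights.
merge 1/12 + 1/6 → 1/4
merge 1/4 + 1/4 → 1/2
merge 1/2 + 1/2 → 1
L = 1/4 + 1/2 + 1 = 7/4 = 1.75 bits/symbol.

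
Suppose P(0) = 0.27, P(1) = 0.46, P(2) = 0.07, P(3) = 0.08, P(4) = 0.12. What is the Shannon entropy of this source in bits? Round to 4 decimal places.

1.9525 bits

H = −Σ pᵢ log₂ pᵢ.
−0.27·log₂(0.27) = 0.5100
−0.46·log₂(0.46) = 0.5153
−0.07·log₂(0.07) = 0.2686
−0.08·log₂(0.08) = 0.2915
−0.12·log₂(0.12) = 0.3671
Sum ≈ 1.9525 → 1.9525 bits.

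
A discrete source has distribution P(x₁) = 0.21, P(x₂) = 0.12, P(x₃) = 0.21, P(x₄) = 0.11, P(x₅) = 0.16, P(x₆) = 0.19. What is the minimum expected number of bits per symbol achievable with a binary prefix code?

2.58 bits/symbol

Repeatedly combine the two least-probable nodes; the expected code length is the sum of the merged weights.
merge 11/100 + 3/25 → 23/100
merge 4/25 + 19/100 → 7/20
merge 21/100 + 21/100 → 21/50
merge 23/100 + 7/20 → 29/50
merge 21/50 + 29/50 → 1
L = 23/100 + 7/20 + 21/50 + 29/50 + 1 = 129/50 = 2.58 bits/symbol.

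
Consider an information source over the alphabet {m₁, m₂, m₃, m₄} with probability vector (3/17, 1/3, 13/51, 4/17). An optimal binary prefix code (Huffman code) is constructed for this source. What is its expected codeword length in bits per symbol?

2 bits/symbol

Repeatedly combine the two least-probable nodes; the expected code length is the sum of the merged weights.
merge 3/17 + 4/17 → 7/17
merge 13/51 + 1/3 → 10/17
merge 7/17 + 10/17 → 1
L = 7/17 + 10/17 + 1 = 2 bits/symbol.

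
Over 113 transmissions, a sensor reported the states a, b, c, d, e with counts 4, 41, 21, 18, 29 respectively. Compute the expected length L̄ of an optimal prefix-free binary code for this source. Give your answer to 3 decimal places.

2.195 bits/symbol

Probabilities are the counts divided by 113.
Repeatedly combine the two least-probable nodes; the expected code length is the sum of the merged weights.
merge 4/113 + 18/113 → 22/113
merge 21/113 + 22/113 → 43/113
merge 29/113 + 41/113 → 70/113
merge 43/113 + 70/113 → 1
L = 22/113 + 43/113 + 70/113 + 1 = 248/113 ≈ 2.195 bits/symbol.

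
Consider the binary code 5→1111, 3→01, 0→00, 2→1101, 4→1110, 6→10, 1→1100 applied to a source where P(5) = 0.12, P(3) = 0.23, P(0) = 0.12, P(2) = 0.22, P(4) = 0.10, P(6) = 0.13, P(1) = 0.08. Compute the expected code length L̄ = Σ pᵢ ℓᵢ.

3.04 bits/symbol

L̄ = Σ pᵢ·ℓᵢ = 0.12·4 + 0.23·2 + 0.12·2 + 0.22·4 + 0.10·4 + 0.13·2 + 0.08·4 = 3.04 bits/symbol.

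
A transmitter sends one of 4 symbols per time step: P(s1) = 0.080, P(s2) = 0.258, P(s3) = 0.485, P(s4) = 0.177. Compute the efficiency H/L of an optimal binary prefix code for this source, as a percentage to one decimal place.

98.4%

Entropy H = −Σ p log₂ p ≈ 1.7443 bits.
Huffman merges: 2/25+177/1000→257/1000; 257/1000+129/500→103/200; 97/200+103/200→1. L = 443/250 ≈ 1.7720.
Efficiency = H/L = 1.7443/1.7720 = 98.4%.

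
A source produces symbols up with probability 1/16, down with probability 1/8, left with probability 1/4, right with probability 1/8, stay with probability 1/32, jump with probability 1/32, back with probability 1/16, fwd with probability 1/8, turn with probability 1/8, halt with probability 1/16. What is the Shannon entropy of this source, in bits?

Each probability is a power of 1/2, so log₂(1/p) is an integer.
H = Σ p·log₂(1/p) = 1/16·4 + 1/8·3 + 1/4·2 + 1/8·3 + 1/32·5 + 1/32·5 + 1/16·4 + 1/8·3 + 1/8·3 + 1/16·4 = 3.0625 bits.

3.0625 bits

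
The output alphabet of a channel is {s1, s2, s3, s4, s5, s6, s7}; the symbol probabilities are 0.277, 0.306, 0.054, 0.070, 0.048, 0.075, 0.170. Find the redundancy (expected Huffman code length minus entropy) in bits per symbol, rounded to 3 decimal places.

0.037 bits

Entropy H = −Σ p log₂ p ≈ 2.4569 bits.
Huffman merges: 6/125+27/500→51/500; 7/100+3/40→29/200; 51/500+29/200→247/1000; 17/100+247/1000→417/1000; 277/1000+153/500→583/1000; 417/1000+583/1000→1. L = 1247/500 ≈ 2.4940.
L − H = 2.4940 − 2.4569 = 0.037 bits.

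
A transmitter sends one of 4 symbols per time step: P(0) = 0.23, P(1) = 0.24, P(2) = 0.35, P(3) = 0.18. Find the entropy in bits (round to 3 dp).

1.957 bits

H = −Σ pᵢ log₂ pᵢ.
−0.23·log₂(0.23) = 0.4877
−0.24·log₂(0.24) = 0.4941
−0.35·log₂(0.35) = 0.5301
−0.18·log₂(0.18) = 0.4453
Sum ≈ 1.9572 → 1.957 bits.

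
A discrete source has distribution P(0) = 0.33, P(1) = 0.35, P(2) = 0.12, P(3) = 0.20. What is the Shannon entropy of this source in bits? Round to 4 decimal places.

H = −Σ pᵢ log₂ pᵢ.
−0.33·log₂(0.33) = 0.5278
−0.35·log₂(0.35) = 0.5301
−0.12·log₂(0.12) = 0.3671
−0.20·log₂(0.20) = 0.4644
Sum ≈ 1.8894 → 1.8894 bits.

1.8894 bits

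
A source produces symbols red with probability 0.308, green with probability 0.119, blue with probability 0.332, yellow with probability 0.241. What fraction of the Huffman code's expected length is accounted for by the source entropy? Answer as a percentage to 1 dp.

Entropy H = −Σ p log₂ p ≈ 1.9116 bits.
Huffman merges: 119/1000+241/1000→9/25; 77/250+83/250→16/25; 9/25+16/25→1. L = 2 ≈ 2.0000.
Efficiency = H/L = 1.9116/2.0000 = 95.6%.

95.6%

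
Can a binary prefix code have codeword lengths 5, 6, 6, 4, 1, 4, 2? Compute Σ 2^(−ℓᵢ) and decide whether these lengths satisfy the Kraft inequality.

With common denominator 2^6 = 64: Σ 2^(−ℓᵢ) = 2/64 + 1/64 + 1/64 + 4/64 + 32/64 + 4/64 + 16/64 = 60/64 = 0.9375.
Kraft's inequality requires Σ ≤ 1; here Σ = 0.9375 ≤ 1, so such a prefix code exists.

0.9375; yes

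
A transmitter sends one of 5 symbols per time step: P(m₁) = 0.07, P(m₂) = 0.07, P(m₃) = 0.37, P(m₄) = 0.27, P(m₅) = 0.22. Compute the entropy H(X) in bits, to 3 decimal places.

H = −Σ pᵢ log₂ pᵢ.
−0.07·log₂(0.07) = 0.2686
−0.07·log₂(0.07) = 0.2686
−0.37·log₂(0.37) = 0.5307
−0.27·log₂(0.27) = 0.5100
−0.22·log₂(0.22) = 0.4806
Sum ≈ 2.0584 → 2.058 bits.

2.058 bits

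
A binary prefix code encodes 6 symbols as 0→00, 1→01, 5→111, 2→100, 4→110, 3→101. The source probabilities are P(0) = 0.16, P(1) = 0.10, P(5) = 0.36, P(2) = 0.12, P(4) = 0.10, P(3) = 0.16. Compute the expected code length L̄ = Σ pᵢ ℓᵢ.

L̄ = Σ pᵢ·ℓᵢ = 0.16·2 + 0.10·2 + 0.36·3 + 0.12·3 + 0.10·3 + 0.16·3 = 2.74 bits/symbol.

2.74 bits/symbol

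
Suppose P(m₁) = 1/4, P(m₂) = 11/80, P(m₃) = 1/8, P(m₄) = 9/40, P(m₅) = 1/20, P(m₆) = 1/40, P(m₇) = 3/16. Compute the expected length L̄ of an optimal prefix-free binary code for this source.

Repeatedly combine the two least-probable nodes; the expected code length is the sum of the merged weights.
merge 1/40 + 1/20 → 3/40
merge 3/40 + 1/8 → 1/5
merge 11/80 + 3/16 → 13/40
merge 1/5 + 9/40 → 17/40
merge 1/4 + 13/40 → 23/40
merge 17/40 + 23/40 → 1
L = 3/40 + 1/5 + 13/40 + 17/40 + 23/40 + 1 = 13/5 = 2.6 bits/symbol.

2.6 bits/symbol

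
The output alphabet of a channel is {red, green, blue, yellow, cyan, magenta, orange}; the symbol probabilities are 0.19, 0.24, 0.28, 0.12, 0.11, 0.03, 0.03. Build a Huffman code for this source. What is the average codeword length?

Repeatedly combine the two least-probable nodes; the expected code length is the sum of the merged weights.
merge 3/100 + 3/100 → 3/50
merge 3/50 + 11/100 → 17/100
merge 3/25 + 17/100 → 29/100
merge 19/100 + 6/25 → 43/100
merge 7/25 + 29/100 → 57/100
merge 43/100 + 57/100 → 1
L = 3/50 + 17/100 + 29/100 + 43/100 + 57/100 + 1 = 63/25 = 2.52 bits/symbol.

2.52 bits/symbol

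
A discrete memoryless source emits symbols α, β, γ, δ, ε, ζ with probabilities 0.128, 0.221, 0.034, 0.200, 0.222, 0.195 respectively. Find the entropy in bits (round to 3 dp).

2.433 bits

H = −Σ pᵢ log₂ pᵢ.
−0.128·log₂(0.128) = 0.3796
−0.221·log₂(0.221) = 0.4813
−0.034·log₂(0.034) = 0.1659
−0.200·log₂(0.200) = 0.4644
−0.222·log₂(0.222) = 0.4820
−0.195·log₂(0.195) = 0.4599
Sum ≈ 2.4331 → 2.433 bits.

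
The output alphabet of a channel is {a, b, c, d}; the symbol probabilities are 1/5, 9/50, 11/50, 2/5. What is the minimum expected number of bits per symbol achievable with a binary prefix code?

Repeatedly combine the two least-probable nodes; the expected code length is the sum of the merged weights.
merge 9/50 + 1/5 → 19/50
merge 11/50 + 19/50 → 3/5
merge 2/5 + 3/5 → 1
L = 19/50 + 3/5 + 1 = 99/50 = 1.98 bits/symbol.

1.98 bits/symbol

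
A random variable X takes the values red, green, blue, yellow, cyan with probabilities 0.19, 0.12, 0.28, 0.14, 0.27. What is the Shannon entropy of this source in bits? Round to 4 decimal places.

H = −Σ pᵢ log₂ pᵢ.
−0.19·log₂(0.19) = 0.4552
−0.12·log₂(0.12) = 0.3671
−0.28·log₂(0.28) = 0.5142
−0.14·log₂(0.14) = 0.3971
−0.27·log₂(0.27) = 0.5100
Sum ≈ 2.2436 → 2.2436 bits.

2.2436 bits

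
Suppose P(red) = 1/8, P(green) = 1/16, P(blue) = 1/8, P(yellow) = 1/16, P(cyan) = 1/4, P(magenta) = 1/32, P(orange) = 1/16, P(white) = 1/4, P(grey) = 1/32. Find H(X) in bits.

2.8125 bits

Each probability is a power of 1/2, so log₂(1/p) is an integer.
H = Σ p·log₂(1/p) = 1/8·3 + 1/16·4 + 1/8·3 + 1/16·4 + 1/4·2 + 1/32·5 + 1/16·4 + 1/4·2 + 1/32·5 = 2.8125 bits.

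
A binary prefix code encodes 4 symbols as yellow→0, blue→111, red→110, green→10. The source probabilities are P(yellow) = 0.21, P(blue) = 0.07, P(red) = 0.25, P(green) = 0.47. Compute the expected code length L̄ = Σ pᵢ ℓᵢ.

2.11 bits/symbol

L̄ = Σ pᵢ·ℓᵢ = 0.21·1 + 0.07·3 + 0.25·3 + 0.47·2 = 2.11 bits/symbol.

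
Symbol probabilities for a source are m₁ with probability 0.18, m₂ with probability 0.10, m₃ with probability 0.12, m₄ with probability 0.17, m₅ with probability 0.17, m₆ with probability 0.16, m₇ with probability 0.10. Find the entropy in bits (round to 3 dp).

2.769 bits

H = −Σ pᵢ log₂ pᵢ.
−0.18·log₂(0.18) = 0.4453
−0.10·log₂(0.10) = 0.3322
−0.12·log₂(0.12) = 0.3671
−0.17·log₂(0.17) = 0.4346
−0.17·log₂(0.17) = 0.4346
−0.16·log₂(0.16) = 0.4230
−0.10·log₂(0.10) = 0.3322
Sum ≈ 2.7690 → 2.769 bits.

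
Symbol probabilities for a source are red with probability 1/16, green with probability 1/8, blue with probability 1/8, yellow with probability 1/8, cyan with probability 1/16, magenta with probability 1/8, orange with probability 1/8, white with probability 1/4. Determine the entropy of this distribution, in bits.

2.875 bits

Each probability is a power of 1/2, so log₂(1/p) is an integer.
H = Σ p·log₂(1/p) = 1/16·4 + 1/8·3 + 1/8·3 + 1/8·3 + 1/16·4 + 1/8·3 + 1/8·3 + 1/4·2 = 2.875 bits.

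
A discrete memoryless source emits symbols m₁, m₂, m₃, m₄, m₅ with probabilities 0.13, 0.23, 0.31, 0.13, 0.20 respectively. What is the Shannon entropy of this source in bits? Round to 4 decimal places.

2.2411 bits

H = −Σ pᵢ log₂ pᵢ.
−0.13·log₂(0.13) = 0.3826
−0.23·log₂(0.23) = 0.4877
−0.31·log₂(0.31) = 0.5238
−0.13·log₂(0.13) = 0.3826
−0.20·log₂(0.20) = 0.4644
Sum ≈ 2.2411 → 2.2411 bits.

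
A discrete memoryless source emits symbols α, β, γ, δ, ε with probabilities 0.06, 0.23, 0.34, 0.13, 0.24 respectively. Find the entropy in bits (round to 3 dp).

2.137 bits

H = −Σ pᵢ log₂ pᵢ.
−0.06·log₂(0.06) = 0.2435
−0.23·log₂(0.23) = 0.4877
−0.34·log₂(0.34) = 0.5292
−0.13·log₂(0.13) = 0.3826
−0.24·log₂(0.24) = 0.4941
Sum ≈ 2.1372 → 2.137 bits.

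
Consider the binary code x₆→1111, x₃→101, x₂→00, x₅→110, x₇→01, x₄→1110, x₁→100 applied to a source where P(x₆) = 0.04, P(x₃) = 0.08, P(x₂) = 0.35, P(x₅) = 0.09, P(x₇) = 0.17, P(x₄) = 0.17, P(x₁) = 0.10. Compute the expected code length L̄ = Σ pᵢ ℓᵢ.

L̄ = Σ pᵢ·ℓᵢ = 0.04·4 + 0.08·3 + 0.35·2 + 0.09·3 + 0.17·2 + 0.17·4 + 0.10·3 = 2.69 bits/symbol.

2.69 bits/symbol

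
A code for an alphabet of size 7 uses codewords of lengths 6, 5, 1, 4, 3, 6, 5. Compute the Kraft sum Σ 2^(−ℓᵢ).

With common denominator 2^6 = 64: Σ 2^(−ℓᵢ) = 1/64 + 2/64 + 32/64 + 4/64 + 8/64 + 1/64 + 2/64 = 50/64 = 0.78125.

0.78125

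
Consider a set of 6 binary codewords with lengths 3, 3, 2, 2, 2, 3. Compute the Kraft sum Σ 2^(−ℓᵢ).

1.125

With common denominator 2^3 = 8: Σ 2^(−ℓᵢ) = 1/8 + 1/8 + 2/8 + 2/8 + 2/8 + 1/8 = 9/8 = 1.125.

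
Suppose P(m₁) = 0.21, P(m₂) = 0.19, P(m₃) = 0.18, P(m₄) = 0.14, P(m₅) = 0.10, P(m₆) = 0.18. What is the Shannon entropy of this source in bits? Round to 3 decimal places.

2.548 bits

H = −Σ pᵢ log₂ pᵢ.
−0.21·log₂(0.21) = 0.4728
−0.19·log₂(0.19) = 0.4552
−0.18·log₂(0.18) = 0.4453
−0.14·log₂(0.14) = 0.3971
−0.10·log₂(0.10) = 0.3322
−0.18·log₂(0.18) = 0.4453
Sum ≈ 2.5480 → 2.548 bits.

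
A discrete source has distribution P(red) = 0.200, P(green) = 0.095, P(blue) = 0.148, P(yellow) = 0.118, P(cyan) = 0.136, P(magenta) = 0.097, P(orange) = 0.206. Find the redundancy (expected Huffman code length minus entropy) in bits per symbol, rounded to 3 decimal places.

Entropy H = −Σ p log₂ p ≈ 2.7462 bits.
Huffman merges: 19/200+97/1000→24/125; 59/500+17/125→127/500; 37/250+24/125→17/50; 1/5+103/500→203/500; 127/500+17/50→297/500; 203/500+297/500→1. L = 1393/500 ≈ 2.7860.
L − H = 2.7860 − 2.7462 = 0.040 bits.

0.040 bits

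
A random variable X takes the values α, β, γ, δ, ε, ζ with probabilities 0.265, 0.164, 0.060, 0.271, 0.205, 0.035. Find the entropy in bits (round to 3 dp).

2.327 bits

H = −Σ pᵢ log₂ pᵢ.
−0.265·log₂(0.265) = 0.5077
−0.164·log₂(0.164) = 0.4278
−0.060·log₂(0.060) = 0.2435
−0.271·log₂(0.271) = 0.5105
−0.205·log₂(0.205) = 0.4687
−0.035·log₂(0.035) = 0.1693
Sum ≈ 2.3274 → 2.327 bits.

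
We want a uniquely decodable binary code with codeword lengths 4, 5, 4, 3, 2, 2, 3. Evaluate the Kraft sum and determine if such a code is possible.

With common denominator 2^5 = 32: Σ 2^(−ℓᵢ) = 2/32 + 1/32 + 2/32 + 4/32 + 8/32 + 8/32 + 4/32 = 29/32 = 0.90625.
Kraft's inequality requires Σ ≤ 1; here Σ = 0.90625 ≤ 1, so such a prefix code exists.

0.90625; yes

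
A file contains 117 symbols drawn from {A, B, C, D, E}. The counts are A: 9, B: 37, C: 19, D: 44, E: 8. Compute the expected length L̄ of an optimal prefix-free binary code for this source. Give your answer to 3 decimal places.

2.077 bits/symbol

Probabilities are the counts divided by 117.
Repeatedly combine the two least-probable nodes; the expected code length is the sum of the merged weights.
merge 8/117 + 1/13 → 17/117
merge 17/117 + 19/117 → 4/13
merge 4/13 + 37/117 → 73/117
merge 44/117 + 73/117 → 1
L = 17/117 + 4/13 + 73/117 + 1 = 27/13 ≈ 2.077 bits/symbol.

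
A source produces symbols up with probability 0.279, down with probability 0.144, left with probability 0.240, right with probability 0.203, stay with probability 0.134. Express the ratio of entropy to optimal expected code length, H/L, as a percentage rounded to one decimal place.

Entropy H = −Σ p log₂ p ≈ 2.2661 bits.
Huffman merges: 67/500+18/125→139/500; 203/1000+6/25→443/1000; 139/500+279/1000→557/1000; 443/1000+557/1000→1. L = 1139/500 ≈ 2.2780.
Efficiency = H/L = 2.2661/2.2780 = 99.5%.

99.5%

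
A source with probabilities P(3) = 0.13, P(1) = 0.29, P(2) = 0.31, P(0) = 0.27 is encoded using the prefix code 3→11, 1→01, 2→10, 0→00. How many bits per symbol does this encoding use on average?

L̄ = Σ pᵢ·ℓᵢ = 0.13·2 + 0.29·2 + 0.31·2 + 0.27·2 = 2 bits/symbol.

2 bits/symbol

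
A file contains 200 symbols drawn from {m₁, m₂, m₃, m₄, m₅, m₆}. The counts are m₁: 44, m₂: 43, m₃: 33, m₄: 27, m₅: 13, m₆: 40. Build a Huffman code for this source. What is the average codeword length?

Probabilities are the counts divided by 200.
Repeatedly combine the two least-probable nodes; the expected code length is the sum of the merged weights.
merge 13/200 + 27/200 → 1/5
merge 33/200 + 1/5 → 73/200
merge 1/5 + 43/200 → 83/200
merge 11/50 + 73/200 → 117/200
merge 83/200 + 117/200 → 1
L = 1/5 + 73/200 + 83/200 + 117/200 + 1 = 513/200 = 2.565 bits/symbol.

2.565 bits/symbol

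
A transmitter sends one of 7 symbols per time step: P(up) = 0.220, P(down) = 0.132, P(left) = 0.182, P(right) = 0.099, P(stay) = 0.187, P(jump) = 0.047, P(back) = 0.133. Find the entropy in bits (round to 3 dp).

H = −Σ pᵢ log₂ pᵢ.
−0.220·log₂(0.220) = 0.4806
−0.132·log₂(0.132) = 0.3856
−0.182·log₂(0.182) = 0.4474
−0.099·log₂(0.099) = 0.3303
−0.187·log₂(0.187) = 0.4523
−0.047·log₂(0.047) = 0.2073
−0.133·log₂(0.133) = 0.3871
Sum ≈ 2.6906 → 2.691 bits.

2.691 bits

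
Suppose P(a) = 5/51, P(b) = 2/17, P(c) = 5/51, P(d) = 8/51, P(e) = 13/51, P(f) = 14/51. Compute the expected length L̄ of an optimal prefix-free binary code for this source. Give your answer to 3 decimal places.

2.471 bits/symbol

Repeatedly combine the two least-probable nodes; the expected code length is the sum of the merged weights.
merge 5/51 + 5/51 → 10/51
merge 2/17 + 8/51 → 14/51
merge 10/51 + 13/51 → 23/51
merge 14/51 + 14/51 → 28/51
merge 23/51 + 28/51 → 1
L = 10/51 + 14/51 + 23/51 + 28/51 + 1 = 42/17 ≈ 2.471 bits/symbol.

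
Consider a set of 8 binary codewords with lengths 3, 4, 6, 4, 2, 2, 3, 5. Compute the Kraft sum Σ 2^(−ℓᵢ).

0.921875

With common denominator 2^6 = 64: Σ 2^(−ℓᵢ) = 8/64 + 4/64 + 1/64 + 4/64 + 16/64 + 16/64 + 8/64 + 2/64 = 59/64 = 0.921875.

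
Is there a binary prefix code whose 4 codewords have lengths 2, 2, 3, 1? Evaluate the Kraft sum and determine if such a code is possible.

1.125; no

With common denominator 2^3 = 8: Σ 2^(−ℓᵢ) = 2/8 + 2/8 + 1/8 + 4/8 = 9/8 = 1.125.
Kraft's inequality requires Σ ≤ 1; here Σ = 1.125 > 1, so no such prefix code exists.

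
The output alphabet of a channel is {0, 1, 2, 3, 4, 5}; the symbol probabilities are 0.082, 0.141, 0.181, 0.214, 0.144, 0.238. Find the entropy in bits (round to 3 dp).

H = −Σ pᵢ log₂ pᵢ.
−0.082·log₂(0.082) = 0.2959
−0.141·log₂(0.141) = 0.3985
−0.181·log₂(0.181) = 0.4463
−0.214·log₂(0.214) = 0.4760
−0.144·log₂(0.144) = 0.4026
−0.238·log₂(0.238) = 0.4929
Sum ≈ 2.5122 → 2.512 bits.

2.512 bits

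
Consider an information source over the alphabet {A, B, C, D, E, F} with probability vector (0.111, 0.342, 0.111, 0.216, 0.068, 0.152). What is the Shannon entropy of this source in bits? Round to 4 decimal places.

H = −Σ pᵢ log₂ pᵢ.
−0.111·log₂(0.111) = 0.3520
−0.342·log₂(0.342) = 0.5294
−0.111·log₂(0.111) = 0.3520
−0.216·log₂(0.216) = 0.4776
−0.068·log₂(0.068) = 0.2637
−0.152·log₂(0.152) = 0.4131
Sum ≈ 2.3878 → 2.3878 bits.

2.3878 bits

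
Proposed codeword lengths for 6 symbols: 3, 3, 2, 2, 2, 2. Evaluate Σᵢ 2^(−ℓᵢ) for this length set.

1.25

With common denominator 2^3 = 8: Σ 2^(−ℓᵢ) = 1/8 + 1/8 + 2/8 + 2/8 + 2/8 + 2/8 = 10/8 = 1.25.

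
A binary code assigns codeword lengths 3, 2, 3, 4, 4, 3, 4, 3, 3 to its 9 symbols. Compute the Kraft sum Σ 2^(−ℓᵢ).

With common denominator 2^4 = 16: Σ 2^(−ℓᵢ) = 2/16 + 4/16 + 2/16 + 1/16 + 1/16 + 2/16 + 1/16 + 2/16 + 2/16 = 17/16 = 1.0625.

1.0625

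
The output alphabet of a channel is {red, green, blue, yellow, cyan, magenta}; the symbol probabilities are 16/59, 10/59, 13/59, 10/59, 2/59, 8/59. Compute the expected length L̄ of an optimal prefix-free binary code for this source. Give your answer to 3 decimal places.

Repeatedly combine the two least-probable nodes; the expected code length is the sum of the merged weights.
merge 2/59 + 8/59 → 10/59
merge 10/59 + 10/59 → 20/59
merge 10/59 + 13/59 → 23/59
merge 16/59 + 20/59 → 36/59
merge 23/59 + 36/59 → 1
L = 10/59 + 20/59 + 23/59 + 36/59 + 1 = 148/59 ≈ 2.508 bits/symbol.

2.508 bits/symbol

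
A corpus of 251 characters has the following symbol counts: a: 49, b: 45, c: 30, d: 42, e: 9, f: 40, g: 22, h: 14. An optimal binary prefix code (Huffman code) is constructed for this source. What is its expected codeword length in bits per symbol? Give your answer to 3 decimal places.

2.896 bits/symbol

Probabilities are the counts divided by 251.
Repeatedly combine the two least-probable nodes; the expected code length is the sum of the merged weights.
merge 9/251 + 14/251 → 23/251
merge 22/251 + 23/251 → 45/251
merge 30/251 + 40/251 → 70/251
merge 42/251 + 45/251 → 87/251
merge 45/251 + 49/251 → 94/251
merge 70/251 + 87/251 → 157/251
merge 94/251 + 157/251 → 1
L = 23/251 + 45/251 + 70/251 + 87/251 + 94/251 + 157/251 + 1 = 727/251 ≈ 2.896 bits/symbol.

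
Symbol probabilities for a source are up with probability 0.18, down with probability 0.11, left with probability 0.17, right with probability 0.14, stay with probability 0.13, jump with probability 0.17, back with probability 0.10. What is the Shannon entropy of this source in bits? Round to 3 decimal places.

H = −Σ pᵢ log₂ pᵢ.
−0.18·log₂(0.18) = 0.4453
−0.11·log₂(0.11) = 0.3503
−0.17·log₂(0.17) = 0.4346
−0.14·log₂(0.14) = 0.3971
−0.13·log₂(0.13) = 0.3826
−0.17·log₂(0.17) = 0.4346
−0.10·log₂(0.10) = 0.3322
Sum ≈ 2.7767 → 2.777 bits.

2.777 bits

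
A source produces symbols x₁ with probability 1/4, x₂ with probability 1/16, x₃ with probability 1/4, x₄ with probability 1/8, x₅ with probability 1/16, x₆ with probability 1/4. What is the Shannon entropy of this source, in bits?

2.375 bits

Each probability is a power of 1/2, so log₂(1/p) is an integer.
H = Σ p·log₂(1/p) = 1/4·2 + 1/16·4 + 1/4·2 + 1/8·3 + 1/16·4 + 1/4·2 = 2.375 bits.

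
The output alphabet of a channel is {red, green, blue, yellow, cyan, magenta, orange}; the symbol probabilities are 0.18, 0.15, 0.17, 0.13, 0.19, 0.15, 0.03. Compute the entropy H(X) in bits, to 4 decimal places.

2.6906 bits

H = −Σ pᵢ log₂ pᵢ.
−0.18·log₂(0.18) = 0.4453
−0.15·log₂(0.15) = 0.4105
−0.17·log₂(0.17) = 0.4346
−0.13·log₂(0.13) = 0.3826
−0.19·log₂(0.19) = 0.4552
−0.15·log₂(0.15) = 0.4105
−0.03·log₂(0.03) = 0.1518
Sum ≈ 2.6906 → 2.6906 bits.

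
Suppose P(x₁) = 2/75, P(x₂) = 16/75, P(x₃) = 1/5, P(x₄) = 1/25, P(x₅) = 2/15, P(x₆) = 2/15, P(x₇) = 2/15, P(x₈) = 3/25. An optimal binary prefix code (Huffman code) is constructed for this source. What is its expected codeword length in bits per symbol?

Repeatedly combine the two least-probable nodes; the expected code length is the sum of the merged weights.
merge 2/75 + 1/25 → 1/15
merge 1/15 + 3/25 → 14/75
merge 2/15 + 2/15 → 4/15
merge 2/15 + 14/75 → 8/25
merge 1/5 + 16/75 → 31/75
merge 4/15 + 8/25 → 44/75
merge 31/75 + 44/75 → 1
L = 1/15 + 14/75 + 4/15 + 8/25 + 31/75 + 44/75 + 1 = 71/25 = 2.84 bits/symbol.

2.84 bits/symbol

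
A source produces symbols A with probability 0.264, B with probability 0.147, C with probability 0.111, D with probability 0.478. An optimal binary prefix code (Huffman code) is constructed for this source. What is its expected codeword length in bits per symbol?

Repeatedly combine the two least-probable nodes; the expected code length is the sum of the merged weights.
merge 111/1000 + 147/1000 → 129/500
merge 129/500 + 33/125 → 261/500
merge 239/500 + 261/500 → 1
L = 129/500 + 261/500 + 1 = 89/50 = 1.78 bits/symbol.

1.78 bits/symbol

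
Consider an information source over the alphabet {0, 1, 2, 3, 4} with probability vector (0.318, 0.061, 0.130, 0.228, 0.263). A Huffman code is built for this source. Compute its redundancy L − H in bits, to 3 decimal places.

Entropy H = −Σ p log₂ p ≈ 2.1475 bits.
Huffman merges: 61/1000+13/100→191/1000; 191/1000+57/250→419/1000; 263/1000+159/500→581/1000; 419/1000+581/1000→1. L = 2191/1000 ≈ 2.1910.
L − H = 2.1910 − 2.1475 = 0.044 bits.

0.044 bits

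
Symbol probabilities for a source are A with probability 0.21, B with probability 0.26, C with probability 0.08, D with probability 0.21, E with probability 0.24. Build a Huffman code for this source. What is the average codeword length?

Repeatedly combine the two least-probable nodes; the expected code length is the sum of the merged weights.
merge 2/25 + 21/100 → 29/100
merge 21/100 + 6/25 → 9/20
merge 13/50 + 29/100 → 11/20
merge 9/20 + 11/20 → 1
L = 29/100 + 9/20 + 11/20 + 1 = 229/100 = 2.29 bits/symbol.

2.29 bits/symbol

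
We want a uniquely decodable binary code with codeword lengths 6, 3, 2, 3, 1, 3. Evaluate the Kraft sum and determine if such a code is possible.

1.140625; no

With common denominator 2^6 = 64: Σ 2^(−ℓᵢ) = 1/64 + 8/64 + 16/64 + 8/64 + 32/64 + 8/64 = 73/64 = 1.140625.
Kraft's inequality requires Σ ≤ 1; here Σ = 1.140625 > 1, so no such prefix code exists.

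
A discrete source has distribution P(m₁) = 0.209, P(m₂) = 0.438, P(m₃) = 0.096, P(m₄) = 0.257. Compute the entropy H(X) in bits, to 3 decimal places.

H = −Σ pᵢ log₂ pᵢ.
−0.209·log₂(0.209) = 0.4720
−0.438·log₂(0.438) = 0.5217
−0.096·log₂(0.096) = 0.3246
−0.257·log₂(0.257) = 0.5038
Sum ≈ 1.8220 → 1.822 bits.

1.822 bits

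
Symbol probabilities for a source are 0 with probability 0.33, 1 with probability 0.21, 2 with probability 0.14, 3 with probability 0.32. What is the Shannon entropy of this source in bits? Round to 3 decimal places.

H = −Σ pᵢ log₂ pᵢ.
−0.33·log₂(0.33) = 0.5278
−0.21·log₂(0.21) = 0.4728
−0.14·log₂(0.14) = 0.3971
−0.32·log₂(0.32) = 0.5260
Sum ≈ 1.9238 → 1.924 bits.

1.924 bits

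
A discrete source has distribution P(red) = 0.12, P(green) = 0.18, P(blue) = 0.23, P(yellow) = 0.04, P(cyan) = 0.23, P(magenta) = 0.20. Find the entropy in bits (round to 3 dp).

2.438 bits

H = −Σ pᵢ log₂ pᵢ.
−0.12·log₂(0.12) = 0.3671
−0.18·log₂(0.18) = 0.4453
−0.23·log₂(0.23) = 0.4877
−0.04·log₂(0.04) = 0.1858
−0.23·log₂(0.23) = 0.4877
−0.20·log₂(0.20) = 0.4644
Sum ≈ 2.4379 → 2.438 bits.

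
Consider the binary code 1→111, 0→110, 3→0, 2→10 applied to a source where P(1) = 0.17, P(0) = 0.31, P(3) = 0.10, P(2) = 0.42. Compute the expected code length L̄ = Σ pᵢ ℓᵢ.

L̄ = Σ pᵢ·ℓᵢ = 0.17·3 + 0.31·3 + 0.10·1 + 0.42·2 = 2.38 bits/symbol.

2.38 bits/symbol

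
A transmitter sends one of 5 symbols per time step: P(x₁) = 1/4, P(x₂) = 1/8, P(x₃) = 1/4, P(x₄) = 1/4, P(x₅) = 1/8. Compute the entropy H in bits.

Each probability is a power of 1/2, so log₂(1/p) is an integer.
H = Σ p·log₂(1/p) = 1/4·2 + 1/8·3 + 1/4·2 + 1/4·2 + 1/8·3 = 2.25 bits.

2.25 bits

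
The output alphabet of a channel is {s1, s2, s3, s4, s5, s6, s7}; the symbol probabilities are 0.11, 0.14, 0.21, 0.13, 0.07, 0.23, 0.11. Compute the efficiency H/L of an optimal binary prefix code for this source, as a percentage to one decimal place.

Entropy H = −Σ p log₂ p ≈ 2.7094 bits.
Huffman merges: 7/100+11/100→9/50; 11/100+13/100→6/25; 7/50+9/50→8/25; 21/100+23/100→11/25; 6/25+8/25→14/25; 11/25+14/25→1. L = 137/50 ≈ 2.7400.
Efficiency = H/L = 2.7094/2.7400 = 98.9%.

98.9%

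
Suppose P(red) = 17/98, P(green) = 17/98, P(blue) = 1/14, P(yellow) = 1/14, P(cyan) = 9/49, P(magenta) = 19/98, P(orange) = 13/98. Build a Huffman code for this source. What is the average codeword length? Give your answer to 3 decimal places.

Repeatedly combine the two least-probable nodes; the expected code length is the sum of the merged weights.
merge 1/14 + 1/14 → 1/7
merge 13/98 + 1/7 → 27/98
merge 17/98 + 17/98 → 17/49
merge 9/49 + 19/98 → 37/98
merge 27/98 + 17/49 → 61/98
merge 37/98 + 61/98 → 1
L = 1/7 + 27/98 + 17/49 + 37/98 + 61/98 + 1 = 271/98 ≈ 2.765 bits/symbol.

2.765 bits/symbol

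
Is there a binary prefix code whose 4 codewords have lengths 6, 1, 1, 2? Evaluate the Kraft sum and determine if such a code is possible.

1.265625; no

With common denominator 2^6 = 64: Σ 2^(−ℓᵢ) = 1/64 + 32/64 + 32/64 + 16/64 = 81/64 = 1.265625.
Kraft's inequality requires Σ ≤ 1; here Σ = 1.265625 > 1, so no such prefix code exists.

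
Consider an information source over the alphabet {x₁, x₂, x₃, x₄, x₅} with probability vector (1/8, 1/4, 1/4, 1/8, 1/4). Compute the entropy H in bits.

2.25 bits

Each probability is a power of 1/2, so log₂(1/p) is an integer.
H = Σ p·log₂(1/p) = 1/8·3 + 1/4·2 + 1/4·2 + 1/8·3 + 1/4·2 = 2.25 bits.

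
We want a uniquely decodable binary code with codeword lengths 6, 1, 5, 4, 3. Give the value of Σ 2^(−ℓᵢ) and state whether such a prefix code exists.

With common denominator 2^6 = 64: Σ 2^(−ℓᵢ) = 1/64 + 32/64 + 2/64 + 4/64 + 8/64 = 47/64 = 0.734375.
Kraft's inequality requires Σ ≤ 1; here Σ = 0.734375 ≤ 1, so such a prefix code exists.

0.734375; yes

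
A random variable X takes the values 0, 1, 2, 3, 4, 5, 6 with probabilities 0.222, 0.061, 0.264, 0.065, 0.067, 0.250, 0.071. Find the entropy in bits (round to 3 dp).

2.524 bits

H = −Σ pᵢ log₂ pᵢ.
−0.222·log₂(0.222) = 0.4820
−0.061·log₂(0.061) = 0.2461
−0.264·log₂(0.264) = 0.5072
−0.065·log₂(0.065) = 0.2563
−0.067·log₂(0.067) = 0.2613
−0.250·log₂(0.250) = 0.5000
−0.071·log₂(0.071) = 0.2709
Sum ≈ 2.5240 → 2.524 bits.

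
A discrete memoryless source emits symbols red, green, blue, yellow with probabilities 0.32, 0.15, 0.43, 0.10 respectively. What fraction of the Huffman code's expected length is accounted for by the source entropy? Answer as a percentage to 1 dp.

98.5%

Entropy H = −Σ p log₂ p ≈ 1.7923 bits.
Huffman merges: 1/10+3/20→1/4; 1/4+8/25→57/100; 43/100+57/100→1. L = 91/50 ≈ 1.8200.
Efficiency = H/L = 1.7923/1.8200 = 98.5%.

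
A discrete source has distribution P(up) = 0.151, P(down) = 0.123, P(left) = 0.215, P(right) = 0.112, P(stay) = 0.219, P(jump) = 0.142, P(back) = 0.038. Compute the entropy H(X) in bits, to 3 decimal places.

H = −Σ pᵢ log₂ pᵢ.
−0.151·log₂(0.151) = 0.4118
−0.123·log₂(0.123) = 0.3719
−0.215·log₂(0.215) = 0.4768
−0.112·log₂(0.112) = 0.3537
−0.219·log₂(0.219) = 0.4798
−0.142·log₂(0.142) = 0.3999
−0.038·log₂(0.038) = 0.1793
Sum ≈ 2.6732 → 2.673 bits.

2.673 bits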